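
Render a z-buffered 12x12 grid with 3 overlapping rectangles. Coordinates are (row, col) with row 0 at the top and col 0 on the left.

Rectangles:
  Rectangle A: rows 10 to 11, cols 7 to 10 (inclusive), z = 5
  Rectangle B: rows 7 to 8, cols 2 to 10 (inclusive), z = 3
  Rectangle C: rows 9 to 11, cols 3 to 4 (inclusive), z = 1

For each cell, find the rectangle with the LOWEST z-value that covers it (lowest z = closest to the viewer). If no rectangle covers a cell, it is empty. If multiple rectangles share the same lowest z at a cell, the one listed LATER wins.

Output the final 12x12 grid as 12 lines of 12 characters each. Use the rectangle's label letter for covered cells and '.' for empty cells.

............
............
............
............
............
............
............
..BBBBBBBBB.
..BBBBBBBBB.
...CC.......
...CC..AAAA.
...CC..AAAA.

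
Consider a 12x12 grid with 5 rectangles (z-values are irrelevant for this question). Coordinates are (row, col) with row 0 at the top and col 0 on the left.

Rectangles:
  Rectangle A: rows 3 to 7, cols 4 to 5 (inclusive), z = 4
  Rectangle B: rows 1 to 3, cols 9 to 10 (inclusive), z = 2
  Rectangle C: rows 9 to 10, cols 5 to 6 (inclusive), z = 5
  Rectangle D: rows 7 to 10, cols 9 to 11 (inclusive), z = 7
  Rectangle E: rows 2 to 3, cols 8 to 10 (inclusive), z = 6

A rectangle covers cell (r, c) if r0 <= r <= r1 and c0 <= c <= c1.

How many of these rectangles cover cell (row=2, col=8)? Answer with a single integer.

Answer: 1

Derivation:
Check cell (2,8):
  A: rows 3-7 cols 4-5 -> outside (row miss)
  B: rows 1-3 cols 9-10 -> outside (col miss)
  C: rows 9-10 cols 5-6 -> outside (row miss)
  D: rows 7-10 cols 9-11 -> outside (row miss)
  E: rows 2-3 cols 8-10 -> covers
Count covering = 1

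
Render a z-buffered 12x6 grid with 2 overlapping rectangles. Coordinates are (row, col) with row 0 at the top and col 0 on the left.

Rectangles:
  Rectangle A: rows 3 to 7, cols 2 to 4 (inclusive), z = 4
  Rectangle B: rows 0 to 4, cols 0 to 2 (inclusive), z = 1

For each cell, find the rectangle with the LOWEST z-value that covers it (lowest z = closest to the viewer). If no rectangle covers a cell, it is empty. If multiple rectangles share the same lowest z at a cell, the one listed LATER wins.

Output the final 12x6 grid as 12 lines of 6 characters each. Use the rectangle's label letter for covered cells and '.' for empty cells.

BBB...
BBB...
BBB...
BBBAA.
BBBAA.
..AAA.
..AAA.
..AAA.
......
......
......
......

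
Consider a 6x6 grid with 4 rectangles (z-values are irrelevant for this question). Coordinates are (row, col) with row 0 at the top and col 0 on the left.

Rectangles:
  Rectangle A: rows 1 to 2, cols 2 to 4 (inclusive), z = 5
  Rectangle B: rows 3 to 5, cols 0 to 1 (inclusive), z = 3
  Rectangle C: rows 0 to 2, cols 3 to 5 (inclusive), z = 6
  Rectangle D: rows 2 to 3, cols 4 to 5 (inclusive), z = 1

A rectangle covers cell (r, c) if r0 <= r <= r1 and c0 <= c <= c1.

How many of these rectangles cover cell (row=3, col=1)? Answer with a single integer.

Answer: 1

Derivation:
Check cell (3,1):
  A: rows 1-2 cols 2-4 -> outside (row miss)
  B: rows 3-5 cols 0-1 -> covers
  C: rows 0-2 cols 3-5 -> outside (row miss)
  D: rows 2-3 cols 4-5 -> outside (col miss)
Count covering = 1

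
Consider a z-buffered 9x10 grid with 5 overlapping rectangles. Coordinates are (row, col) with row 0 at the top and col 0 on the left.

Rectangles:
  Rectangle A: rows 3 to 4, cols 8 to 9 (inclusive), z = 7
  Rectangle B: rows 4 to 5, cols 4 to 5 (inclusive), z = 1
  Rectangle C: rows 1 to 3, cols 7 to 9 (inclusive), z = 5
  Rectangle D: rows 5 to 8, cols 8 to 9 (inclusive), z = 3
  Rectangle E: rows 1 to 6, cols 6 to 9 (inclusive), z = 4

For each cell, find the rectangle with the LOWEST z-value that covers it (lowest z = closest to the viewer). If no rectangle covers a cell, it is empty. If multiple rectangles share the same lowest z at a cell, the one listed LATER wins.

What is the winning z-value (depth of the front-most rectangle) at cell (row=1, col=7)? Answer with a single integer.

Answer: 4

Derivation:
Check cell (1,7):
  A: rows 3-4 cols 8-9 -> outside (row miss)
  B: rows 4-5 cols 4-5 -> outside (row miss)
  C: rows 1-3 cols 7-9 z=5 -> covers; best now C (z=5)
  D: rows 5-8 cols 8-9 -> outside (row miss)
  E: rows 1-6 cols 6-9 z=4 -> covers; best now E (z=4)
Winner: E at z=4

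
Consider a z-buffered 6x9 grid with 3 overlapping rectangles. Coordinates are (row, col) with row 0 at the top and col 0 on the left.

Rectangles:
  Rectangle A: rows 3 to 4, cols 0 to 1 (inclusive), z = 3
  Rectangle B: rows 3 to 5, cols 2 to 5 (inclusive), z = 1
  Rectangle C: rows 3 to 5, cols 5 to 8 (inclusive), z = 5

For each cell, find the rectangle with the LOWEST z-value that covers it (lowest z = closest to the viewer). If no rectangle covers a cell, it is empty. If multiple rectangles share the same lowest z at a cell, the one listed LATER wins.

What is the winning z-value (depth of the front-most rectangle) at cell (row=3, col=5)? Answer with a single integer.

Answer: 1

Derivation:
Check cell (3,5):
  A: rows 3-4 cols 0-1 -> outside (col miss)
  B: rows 3-5 cols 2-5 z=1 -> covers; best now B (z=1)
  C: rows 3-5 cols 5-8 z=5 -> covers; best now B (z=1)
Winner: B at z=1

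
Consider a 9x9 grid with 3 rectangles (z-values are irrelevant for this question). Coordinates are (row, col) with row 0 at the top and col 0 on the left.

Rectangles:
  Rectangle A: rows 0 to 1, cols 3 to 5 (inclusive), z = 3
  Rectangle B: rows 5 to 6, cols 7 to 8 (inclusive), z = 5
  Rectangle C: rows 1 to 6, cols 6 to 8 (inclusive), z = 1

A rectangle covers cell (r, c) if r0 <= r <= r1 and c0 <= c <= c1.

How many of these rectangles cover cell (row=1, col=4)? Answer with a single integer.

Answer: 1

Derivation:
Check cell (1,4):
  A: rows 0-1 cols 3-5 -> covers
  B: rows 5-6 cols 7-8 -> outside (row miss)
  C: rows 1-6 cols 6-8 -> outside (col miss)
Count covering = 1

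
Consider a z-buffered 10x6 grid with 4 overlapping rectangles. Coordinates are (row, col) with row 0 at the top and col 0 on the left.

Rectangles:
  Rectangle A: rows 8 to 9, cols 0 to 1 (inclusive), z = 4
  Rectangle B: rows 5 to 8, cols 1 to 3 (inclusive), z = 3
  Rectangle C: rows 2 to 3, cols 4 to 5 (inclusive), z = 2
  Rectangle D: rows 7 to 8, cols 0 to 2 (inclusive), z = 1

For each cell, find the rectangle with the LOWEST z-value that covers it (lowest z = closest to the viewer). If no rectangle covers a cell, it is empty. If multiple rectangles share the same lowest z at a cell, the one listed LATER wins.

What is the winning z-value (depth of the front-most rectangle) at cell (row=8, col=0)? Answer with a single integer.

Check cell (8,0):
  A: rows 8-9 cols 0-1 z=4 -> covers; best now A (z=4)
  B: rows 5-8 cols 1-3 -> outside (col miss)
  C: rows 2-3 cols 4-5 -> outside (row miss)
  D: rows 7-8 cols 0-2 z=1 -> covers; best now D (z=1)
Winner: D at z=1

Answer: 1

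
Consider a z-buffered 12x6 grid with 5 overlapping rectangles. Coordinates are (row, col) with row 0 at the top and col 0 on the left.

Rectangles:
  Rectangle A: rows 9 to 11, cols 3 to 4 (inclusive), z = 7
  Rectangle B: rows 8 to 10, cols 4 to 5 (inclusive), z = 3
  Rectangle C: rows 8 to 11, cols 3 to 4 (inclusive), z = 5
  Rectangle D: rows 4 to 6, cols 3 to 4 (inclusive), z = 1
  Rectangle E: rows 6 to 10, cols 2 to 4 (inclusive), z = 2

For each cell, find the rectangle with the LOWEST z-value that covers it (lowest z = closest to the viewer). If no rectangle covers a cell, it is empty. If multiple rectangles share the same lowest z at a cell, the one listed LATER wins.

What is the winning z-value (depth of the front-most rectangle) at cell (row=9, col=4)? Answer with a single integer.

Answer: 2

Derivation:
Check cell (9,4):
  A: rows 9-11 cols 3-4 z=7 -> covers; best now A (z=7)
  B: rows 8-10 cols 4-5 z=3 -> covers; best now B (z=3)
  C: rows 8-11 cols 3-4 z=5 -> covers; best now B (z=3)
  D: rows 4-6 cols 3-4 -> outside (row miss)
  E: rows 6-10 cols 2-4 z=2 -> covers; best now E (z=2)
Winner: E at z=2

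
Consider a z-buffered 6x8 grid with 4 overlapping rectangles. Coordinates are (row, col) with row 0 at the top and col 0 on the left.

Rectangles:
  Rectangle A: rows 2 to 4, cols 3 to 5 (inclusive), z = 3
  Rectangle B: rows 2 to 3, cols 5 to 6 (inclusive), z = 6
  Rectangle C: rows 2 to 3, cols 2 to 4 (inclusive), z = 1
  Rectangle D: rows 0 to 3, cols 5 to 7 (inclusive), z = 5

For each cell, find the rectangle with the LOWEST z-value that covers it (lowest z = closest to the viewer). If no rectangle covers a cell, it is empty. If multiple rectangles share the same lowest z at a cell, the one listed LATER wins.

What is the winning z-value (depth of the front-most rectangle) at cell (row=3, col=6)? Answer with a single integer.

Answer: 5

Derivation:
Check cell (3,6):
  A: rows 2-4 cols 3-5 -> outside (col miss)
  B: rows 2-3 cols 5-6 z=6 -> covers; best now B (z=6)
  C: rows 2-3 cols 2-4 -> outside (col miss)
  D: rows 0-3 cols 5-7 z=5 -> covers; best now D (z=5)
Winner: D at z=5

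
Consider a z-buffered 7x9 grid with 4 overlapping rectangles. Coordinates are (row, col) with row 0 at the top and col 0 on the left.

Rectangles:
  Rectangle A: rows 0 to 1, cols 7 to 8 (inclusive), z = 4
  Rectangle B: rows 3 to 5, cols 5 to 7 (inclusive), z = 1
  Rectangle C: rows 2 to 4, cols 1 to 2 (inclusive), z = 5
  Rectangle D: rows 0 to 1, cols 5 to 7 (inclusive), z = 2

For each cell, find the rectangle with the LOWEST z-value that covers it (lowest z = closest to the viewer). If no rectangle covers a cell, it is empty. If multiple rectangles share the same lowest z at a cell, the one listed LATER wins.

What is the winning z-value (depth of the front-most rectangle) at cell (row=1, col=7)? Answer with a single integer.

Check cell (1,7):
  A: rows 0-1 cols 7-8 z=4 -> covers; best now A (z=4)
  B: rows 3-5 cols 5-7 -> outside (row miss)
  C: rows 2-4 cols 1-2 -> outside (row miss)
  D: rows 0-1 cols 5-7 z=2 -> covers; best now D (z=2)
Winner: D at z=2

Answer: 2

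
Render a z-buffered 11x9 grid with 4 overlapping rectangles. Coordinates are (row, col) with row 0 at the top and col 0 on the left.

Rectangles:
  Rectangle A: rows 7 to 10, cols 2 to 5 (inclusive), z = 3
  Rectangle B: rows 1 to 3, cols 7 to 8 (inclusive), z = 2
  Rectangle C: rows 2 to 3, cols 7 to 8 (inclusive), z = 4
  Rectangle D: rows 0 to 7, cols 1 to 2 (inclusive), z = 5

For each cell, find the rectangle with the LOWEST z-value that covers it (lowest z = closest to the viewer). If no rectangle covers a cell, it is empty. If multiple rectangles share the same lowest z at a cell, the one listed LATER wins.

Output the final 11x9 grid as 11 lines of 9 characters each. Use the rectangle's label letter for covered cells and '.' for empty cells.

.DD......
.DD....BB
.DD....BB
.DD....BB
.DD......
.DD......
.DD......
.DAAAA...
..AAAA...
..AAAA...
..AAAA...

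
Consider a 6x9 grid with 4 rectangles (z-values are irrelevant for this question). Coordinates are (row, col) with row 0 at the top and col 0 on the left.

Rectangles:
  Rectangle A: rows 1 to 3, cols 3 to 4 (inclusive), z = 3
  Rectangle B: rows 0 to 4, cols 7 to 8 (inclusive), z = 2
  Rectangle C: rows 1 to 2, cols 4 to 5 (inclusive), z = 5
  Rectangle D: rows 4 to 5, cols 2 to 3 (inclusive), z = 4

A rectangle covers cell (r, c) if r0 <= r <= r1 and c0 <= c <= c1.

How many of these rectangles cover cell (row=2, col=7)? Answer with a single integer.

Check cell (2,7):
  A: rows 1-3 cols 3-4 -> outside (col miss)
  B: rows 0-4 cols 7-8 -> covers
  C: rows 1-2 cols 4-5 -> outside (col miss)
  D: rows 4-5 cols 2-3 -> outside (row miss)
Count covering = 1

Answer: 1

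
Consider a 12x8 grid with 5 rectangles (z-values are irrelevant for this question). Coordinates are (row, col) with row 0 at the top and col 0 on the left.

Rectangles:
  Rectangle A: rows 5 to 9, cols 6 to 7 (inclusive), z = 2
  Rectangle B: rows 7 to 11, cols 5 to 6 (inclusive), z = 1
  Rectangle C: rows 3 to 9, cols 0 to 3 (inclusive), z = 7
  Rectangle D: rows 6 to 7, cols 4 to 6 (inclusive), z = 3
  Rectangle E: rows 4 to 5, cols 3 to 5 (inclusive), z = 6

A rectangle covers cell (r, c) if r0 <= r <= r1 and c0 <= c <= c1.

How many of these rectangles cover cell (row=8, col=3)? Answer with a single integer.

Check cell (8,3):
  A: rows 5-9 cols 6-7 -> outside (col miss)
  B: rows 7-11 cols 5-6 -> outside (col miss)
  C: rows 3-9 cols 0-3 -> covers
  D: rows 6-7 cols 4-6 -> outside (row miss)
  E: rows 4-5 cols 3-5 -> outside (row miss)
Count covering = 1

Answer: 1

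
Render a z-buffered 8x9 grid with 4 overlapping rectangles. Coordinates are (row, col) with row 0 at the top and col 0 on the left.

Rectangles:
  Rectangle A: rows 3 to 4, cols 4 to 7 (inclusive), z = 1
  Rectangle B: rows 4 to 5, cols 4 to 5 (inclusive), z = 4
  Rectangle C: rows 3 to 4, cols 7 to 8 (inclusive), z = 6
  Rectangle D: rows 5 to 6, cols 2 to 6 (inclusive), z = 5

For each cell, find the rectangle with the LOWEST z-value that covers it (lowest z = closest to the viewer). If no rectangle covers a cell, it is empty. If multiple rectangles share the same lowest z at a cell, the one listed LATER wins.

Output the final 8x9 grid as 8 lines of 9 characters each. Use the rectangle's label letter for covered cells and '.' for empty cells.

.........
.........
.........
....AAAAC
....AAAAC
..DDBBD..
..DDDDD..
.........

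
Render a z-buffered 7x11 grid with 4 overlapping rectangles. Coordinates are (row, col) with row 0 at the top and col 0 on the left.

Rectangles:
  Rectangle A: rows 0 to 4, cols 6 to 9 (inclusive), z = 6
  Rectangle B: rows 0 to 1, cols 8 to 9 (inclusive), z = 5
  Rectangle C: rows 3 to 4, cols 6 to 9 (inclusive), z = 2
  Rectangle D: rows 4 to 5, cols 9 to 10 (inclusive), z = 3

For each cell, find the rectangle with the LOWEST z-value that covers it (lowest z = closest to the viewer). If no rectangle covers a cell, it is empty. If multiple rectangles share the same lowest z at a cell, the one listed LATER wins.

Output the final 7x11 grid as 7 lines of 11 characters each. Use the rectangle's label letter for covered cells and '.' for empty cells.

......AABB.
......AABB.
......AAAA.
......CCCC.
......CCCCD
.........DD
...........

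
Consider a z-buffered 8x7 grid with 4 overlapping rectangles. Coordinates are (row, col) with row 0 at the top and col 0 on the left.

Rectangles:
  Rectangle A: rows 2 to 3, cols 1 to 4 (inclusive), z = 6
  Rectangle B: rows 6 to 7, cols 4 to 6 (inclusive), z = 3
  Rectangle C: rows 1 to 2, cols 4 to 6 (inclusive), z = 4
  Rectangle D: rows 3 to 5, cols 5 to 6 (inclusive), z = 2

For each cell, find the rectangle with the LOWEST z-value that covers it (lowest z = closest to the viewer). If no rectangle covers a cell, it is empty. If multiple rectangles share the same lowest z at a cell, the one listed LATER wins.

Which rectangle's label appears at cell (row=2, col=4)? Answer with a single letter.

Check cell (2,4):
  A: rows 2-3 cols 1-4 z=6 -> covers; best now A (z=6)
  B: rows 6-7 cols 4-6 -> outside (row miss)
  C: rows 1-2 cols 4-6 z=4 -> covers; best now C (z=4)
  D: rows 3-5 cols 5-6 -> outside (row miss)
Winner: C at z=4

Answer: C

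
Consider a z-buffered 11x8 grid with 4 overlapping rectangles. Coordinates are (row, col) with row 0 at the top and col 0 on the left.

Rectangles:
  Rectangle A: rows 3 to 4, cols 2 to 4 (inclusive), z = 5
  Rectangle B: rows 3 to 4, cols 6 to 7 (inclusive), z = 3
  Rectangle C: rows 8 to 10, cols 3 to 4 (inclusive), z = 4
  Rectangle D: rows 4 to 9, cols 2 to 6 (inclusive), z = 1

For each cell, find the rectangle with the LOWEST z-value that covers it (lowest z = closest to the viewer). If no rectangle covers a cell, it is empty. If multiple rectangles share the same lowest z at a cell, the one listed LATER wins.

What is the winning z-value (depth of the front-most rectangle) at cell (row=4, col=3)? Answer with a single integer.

Check cell (4,3):
  A: rows 3-4 cols 2-4 z=5 -> covers; best now A (z=5)
  B: rows 3-4 cols 6-7 -> outside (col miss)
  C: rows 8-10 cols 3-4 -> outside (row miss)
  D: rows 4-9 cols 2-6 z=1 -> covers; best now D (z=1)
Winner: D at z=1

Answer: 1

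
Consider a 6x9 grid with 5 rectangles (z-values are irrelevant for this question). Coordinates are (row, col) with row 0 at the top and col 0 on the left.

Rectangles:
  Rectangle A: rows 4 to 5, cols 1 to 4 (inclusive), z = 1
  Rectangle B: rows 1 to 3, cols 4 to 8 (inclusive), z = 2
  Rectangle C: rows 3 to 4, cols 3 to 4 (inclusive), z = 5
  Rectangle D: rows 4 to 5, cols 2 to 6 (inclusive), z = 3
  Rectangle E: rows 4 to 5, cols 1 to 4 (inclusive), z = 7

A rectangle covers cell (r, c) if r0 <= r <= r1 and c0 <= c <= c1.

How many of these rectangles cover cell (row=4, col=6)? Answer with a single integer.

Answer: 1

Derivation:
Check cell (4,6):
  A: rows 4-5 cols 1-4 -> outside (col miss)
  B: rows 1-3 cols 4-8 -> outside (row miss)
  C: rows 3-4 cols 3-4 -> outside (col miss)
  D: rows 4-5 cols 2-6 -> covers
  E: rows 4-5 cols 1-4 -> outside (col miss)
Count covering = 1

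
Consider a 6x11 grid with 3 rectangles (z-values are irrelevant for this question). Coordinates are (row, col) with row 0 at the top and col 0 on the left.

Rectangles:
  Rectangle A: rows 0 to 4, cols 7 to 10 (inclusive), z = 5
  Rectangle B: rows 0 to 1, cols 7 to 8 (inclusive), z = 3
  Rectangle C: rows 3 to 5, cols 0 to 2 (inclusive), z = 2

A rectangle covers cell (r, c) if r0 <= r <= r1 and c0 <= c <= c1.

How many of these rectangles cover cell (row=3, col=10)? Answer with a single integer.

Check cell (3,10):
  A: rows 0-4 cols 7-10 -> covers
  B: rows 0-1 cols 7-8 -> outside (row miss)
  C: rows 3-5 cols 0-2 -> outside (col miss)
Count covering = 1

Answer: 1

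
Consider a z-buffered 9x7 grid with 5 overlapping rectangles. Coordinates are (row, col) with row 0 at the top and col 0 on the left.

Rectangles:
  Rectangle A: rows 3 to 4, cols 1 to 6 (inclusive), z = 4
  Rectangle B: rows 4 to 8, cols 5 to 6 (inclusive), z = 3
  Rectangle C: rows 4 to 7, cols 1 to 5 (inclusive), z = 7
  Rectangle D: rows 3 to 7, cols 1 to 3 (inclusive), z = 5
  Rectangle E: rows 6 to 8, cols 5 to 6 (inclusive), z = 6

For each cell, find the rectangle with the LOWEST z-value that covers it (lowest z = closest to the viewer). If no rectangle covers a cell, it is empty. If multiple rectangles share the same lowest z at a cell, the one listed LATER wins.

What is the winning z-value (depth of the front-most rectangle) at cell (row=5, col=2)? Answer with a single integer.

Check cell (5,2):
  A: rows 3-4 cols 1-6 -> outside (row miss)
  B: rows 4-8 cols 5-6 -> outside (col miss)
  C: rows 4-7 cols 1-5 z=7 -> covers; best now C (z=7)
  D: rows 3-7 cols 1-3 z=5 -> covers; best now D (z=5)
  E: rows 6-8 cols 5-6 -> outside (row miss)
Winner: D at z=5

Answer: 5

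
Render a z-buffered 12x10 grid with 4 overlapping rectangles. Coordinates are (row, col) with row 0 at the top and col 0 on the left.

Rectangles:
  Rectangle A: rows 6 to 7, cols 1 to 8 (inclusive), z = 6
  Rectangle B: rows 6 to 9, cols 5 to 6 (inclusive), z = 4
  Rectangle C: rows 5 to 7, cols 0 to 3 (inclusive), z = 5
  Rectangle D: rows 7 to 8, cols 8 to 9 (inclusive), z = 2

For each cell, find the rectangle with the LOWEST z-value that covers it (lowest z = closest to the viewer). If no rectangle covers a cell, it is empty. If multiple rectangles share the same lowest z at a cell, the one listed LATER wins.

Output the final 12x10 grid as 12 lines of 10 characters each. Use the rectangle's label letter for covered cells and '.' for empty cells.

..........
..........
..........
..........
..........
CCCC......
CCCCABBAA.
CCCCABBADD
.....BB.DD
.....BB...
..........
..........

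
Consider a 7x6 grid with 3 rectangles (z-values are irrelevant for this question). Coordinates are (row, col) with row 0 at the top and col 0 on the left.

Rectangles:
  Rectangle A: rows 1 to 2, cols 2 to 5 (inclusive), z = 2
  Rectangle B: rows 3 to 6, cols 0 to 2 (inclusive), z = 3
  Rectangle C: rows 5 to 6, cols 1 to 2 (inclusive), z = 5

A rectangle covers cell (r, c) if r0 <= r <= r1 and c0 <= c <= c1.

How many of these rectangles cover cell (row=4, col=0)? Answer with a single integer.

Check cell (4,0):
  A: rows 1-2 cols 2-5 -> outside (row miss)
  B: rows 3-6 cols 0-2 -> covers
  C: rows 5-6 cols 1-2 -> outside (row miss)
Count covering = 1

Answer: 1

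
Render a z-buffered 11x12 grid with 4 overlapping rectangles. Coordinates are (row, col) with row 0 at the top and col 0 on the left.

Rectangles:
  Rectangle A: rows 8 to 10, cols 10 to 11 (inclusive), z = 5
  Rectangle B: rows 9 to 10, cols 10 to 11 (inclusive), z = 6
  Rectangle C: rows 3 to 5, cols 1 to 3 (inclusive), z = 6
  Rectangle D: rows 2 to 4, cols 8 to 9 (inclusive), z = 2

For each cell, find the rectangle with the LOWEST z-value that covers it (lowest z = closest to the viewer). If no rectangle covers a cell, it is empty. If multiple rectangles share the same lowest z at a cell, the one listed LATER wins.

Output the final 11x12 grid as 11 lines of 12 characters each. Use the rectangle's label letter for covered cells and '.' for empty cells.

............
............
........DD..
.CCC....DD..
.CCC....DD..
.CCC........
............
............
..........AA
..........AA
..........AA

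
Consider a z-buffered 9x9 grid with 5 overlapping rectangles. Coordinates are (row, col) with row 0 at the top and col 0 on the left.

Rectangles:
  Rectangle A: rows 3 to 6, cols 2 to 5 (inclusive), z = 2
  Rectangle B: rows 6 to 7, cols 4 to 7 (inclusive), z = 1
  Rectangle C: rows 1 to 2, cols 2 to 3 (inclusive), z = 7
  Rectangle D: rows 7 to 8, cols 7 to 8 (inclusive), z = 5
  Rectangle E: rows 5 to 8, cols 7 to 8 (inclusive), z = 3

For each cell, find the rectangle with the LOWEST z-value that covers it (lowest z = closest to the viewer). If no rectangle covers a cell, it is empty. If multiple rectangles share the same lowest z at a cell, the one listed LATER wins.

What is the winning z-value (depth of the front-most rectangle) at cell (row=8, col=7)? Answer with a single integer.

Check cell (8,7):
  A: rows 3-6 cols 2-5 -> outside (row miss)
  B: rows 6-7 cols 4-7 -> outside (row miss)
  C: rows 1-2 cols 2-3 -> outside (row miss)
  D: rows 7-8 cols 7-8 z=5 -> covers; best now D (z=5)
  E: rows 5-8 cols 7-8 z=3 -> covers; best now E (z=3)
Winner: E at z=3

Answer: 3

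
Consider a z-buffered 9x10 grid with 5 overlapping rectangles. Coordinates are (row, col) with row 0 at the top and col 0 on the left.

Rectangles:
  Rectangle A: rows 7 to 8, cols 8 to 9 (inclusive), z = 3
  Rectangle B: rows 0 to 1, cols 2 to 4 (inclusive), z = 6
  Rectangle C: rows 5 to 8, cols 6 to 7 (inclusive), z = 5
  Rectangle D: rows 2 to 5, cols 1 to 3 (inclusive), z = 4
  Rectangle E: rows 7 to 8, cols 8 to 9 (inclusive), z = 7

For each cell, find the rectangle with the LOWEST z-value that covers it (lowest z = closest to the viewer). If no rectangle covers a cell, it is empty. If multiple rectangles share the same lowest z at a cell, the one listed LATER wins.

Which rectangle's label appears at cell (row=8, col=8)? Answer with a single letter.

Answer: A

Derivation:
Check cell (8,8):
  A: rows 7-8 cols 8-9 z=3 -> covers; best now A (z=3)
  B: rows 0-1 cols 2-4 -> outside (row miss)
  C: rows 5-8 cols 6-7 -> outside (col miss)
  D: rows 2-5 cols 1-3 -> outside (row miss)
  E: rows 7-8 cols 8-9 z=7 -> covers; best now A (z=3)
Winner: A at z=3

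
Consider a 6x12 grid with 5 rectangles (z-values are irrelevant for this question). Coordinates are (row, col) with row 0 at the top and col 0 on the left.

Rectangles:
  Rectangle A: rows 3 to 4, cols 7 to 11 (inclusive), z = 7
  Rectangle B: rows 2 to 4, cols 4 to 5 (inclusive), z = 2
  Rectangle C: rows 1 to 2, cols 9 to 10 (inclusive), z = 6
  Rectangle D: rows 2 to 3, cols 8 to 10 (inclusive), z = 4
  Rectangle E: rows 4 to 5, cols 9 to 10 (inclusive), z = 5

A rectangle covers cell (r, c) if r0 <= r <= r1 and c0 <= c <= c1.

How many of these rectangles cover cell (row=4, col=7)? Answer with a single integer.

Check cell (4,7):
  A: rows 3-4 cols 7-11 -> covers
  B: rows 2-4 cols 4-5 -> outside (col miss)
  C: rows 1-2 cols 9-10 -> outside (row miss)
  D: rows 2-3 cols 8-10 -> outside (row miss)
  E: rows 4-5 cols 9-10 -> outside (col miss)
Count covering = 1

Answer: 1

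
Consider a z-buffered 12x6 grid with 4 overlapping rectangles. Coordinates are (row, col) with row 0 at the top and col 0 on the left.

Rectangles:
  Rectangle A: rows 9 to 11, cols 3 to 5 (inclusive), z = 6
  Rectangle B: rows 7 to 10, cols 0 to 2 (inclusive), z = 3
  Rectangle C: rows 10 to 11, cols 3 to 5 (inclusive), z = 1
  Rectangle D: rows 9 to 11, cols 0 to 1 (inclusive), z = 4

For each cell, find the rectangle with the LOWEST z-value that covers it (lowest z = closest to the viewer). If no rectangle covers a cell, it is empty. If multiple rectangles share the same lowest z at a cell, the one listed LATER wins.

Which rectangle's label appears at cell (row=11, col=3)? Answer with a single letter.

Answer: C

Derivation:
Check cell (11,3):
  A: rows 9-11 cols 3-5 z=6 -> covers; best now A (z=6)
  B: rows 7-10 cols 0-2 -> outside (row miss)
  C: rows 10-11 cols 3-5 z=1 -> covers; best now C (z=1)
  D: rows 9-11 cols 0-1 -> outside (col miss)
Winner: C at z=1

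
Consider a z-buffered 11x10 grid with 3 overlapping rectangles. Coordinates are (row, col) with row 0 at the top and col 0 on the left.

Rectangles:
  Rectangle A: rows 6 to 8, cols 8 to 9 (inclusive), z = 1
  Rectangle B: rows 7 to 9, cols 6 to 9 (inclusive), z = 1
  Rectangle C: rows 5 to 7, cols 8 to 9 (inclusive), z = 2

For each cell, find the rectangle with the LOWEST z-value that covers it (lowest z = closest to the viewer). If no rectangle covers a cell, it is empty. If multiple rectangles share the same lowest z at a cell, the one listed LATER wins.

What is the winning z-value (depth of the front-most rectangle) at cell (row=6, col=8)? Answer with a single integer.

Answer: 1

Derivation:
Check cell (6,8):
  A: rows 6-8 cols 8-9 z=1 -> covers; best now A (z=1)
  B: rows 7-9 cols 6-9 -> outside (row miss)
  C: rows 5-7 cols 8-9 z=2 -> covers; best now A (z=1)
Winner: A at z=1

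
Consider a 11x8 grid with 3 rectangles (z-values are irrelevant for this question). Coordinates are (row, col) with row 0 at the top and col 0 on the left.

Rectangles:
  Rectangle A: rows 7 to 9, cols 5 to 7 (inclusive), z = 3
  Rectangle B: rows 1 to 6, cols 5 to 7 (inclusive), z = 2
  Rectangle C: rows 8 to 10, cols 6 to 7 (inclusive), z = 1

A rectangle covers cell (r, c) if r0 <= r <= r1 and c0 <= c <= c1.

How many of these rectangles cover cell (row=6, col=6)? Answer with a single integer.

Answer: 1

Derivation:
Check cell (6,6):
  A: rows 7-9 cols 5-7 -> outside (row miss)
  B: rows 1-6 cols 5-7 -> covers
  C: rows 8-10 cols 6-7 -> outside (row miss)
Count covering = 1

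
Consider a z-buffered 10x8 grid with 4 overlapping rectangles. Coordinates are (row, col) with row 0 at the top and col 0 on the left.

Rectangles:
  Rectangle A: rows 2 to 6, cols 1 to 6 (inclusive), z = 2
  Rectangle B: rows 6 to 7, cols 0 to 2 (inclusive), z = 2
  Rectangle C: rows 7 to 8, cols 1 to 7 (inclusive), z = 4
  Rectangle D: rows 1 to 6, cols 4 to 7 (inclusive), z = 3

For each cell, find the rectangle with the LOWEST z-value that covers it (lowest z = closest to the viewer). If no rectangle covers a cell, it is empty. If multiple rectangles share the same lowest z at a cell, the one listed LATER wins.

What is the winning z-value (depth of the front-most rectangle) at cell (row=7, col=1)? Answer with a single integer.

Answer: 2

Derivation:
Check cell (7,1):
  A: rows 2-6 cols 1-6 -> outside (row miss)
  B: rows 6-7 cols 0-2 z=2 -> covers; best now B (z=2)
  C: rows 7-8 cols 1-7 z=4 -> covers; best now B (z=2)
  D: rows 1-6 cols 4-7 -> outside (row miss)
Winner: B at z=2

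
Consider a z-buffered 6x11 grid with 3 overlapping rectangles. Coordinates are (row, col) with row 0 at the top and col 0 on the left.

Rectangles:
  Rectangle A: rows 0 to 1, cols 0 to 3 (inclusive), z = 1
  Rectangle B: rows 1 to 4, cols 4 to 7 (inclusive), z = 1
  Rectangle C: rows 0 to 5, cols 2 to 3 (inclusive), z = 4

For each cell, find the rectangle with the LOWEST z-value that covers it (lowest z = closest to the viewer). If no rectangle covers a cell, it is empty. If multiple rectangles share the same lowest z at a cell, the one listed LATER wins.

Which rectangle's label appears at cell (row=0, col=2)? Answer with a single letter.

Check cell (0,2):
  A: rows 0-1 cols 0-3 z=1 -> covers; best now A (z=1)
  B: rows 1-4 cols 4-7 -> outside (row miss)
  C: rows 0-5 cols 2-3 z=4 -> covers; best now A (z=1)
Winner: A at z=1

Answer: A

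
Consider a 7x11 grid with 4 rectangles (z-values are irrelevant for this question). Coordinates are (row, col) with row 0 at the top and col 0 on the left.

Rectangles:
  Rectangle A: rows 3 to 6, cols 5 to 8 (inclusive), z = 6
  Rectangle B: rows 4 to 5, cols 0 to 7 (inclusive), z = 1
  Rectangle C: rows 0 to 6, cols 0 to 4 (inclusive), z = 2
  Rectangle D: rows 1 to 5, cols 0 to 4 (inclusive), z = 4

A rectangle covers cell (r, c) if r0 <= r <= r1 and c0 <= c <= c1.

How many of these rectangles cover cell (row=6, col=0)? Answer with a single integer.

Check cell (6,0):
  A: rows 3-6 cols 5-8 -> outside (col miss)
  B: rows 4-5 cols 0-7 -> outside (row miss)
  C: rows 0-6 cols 0-4 -> covers
  D: rows 1-5 cols 0-4 -> outside (row miss)
Count covering = 1

Answer: 1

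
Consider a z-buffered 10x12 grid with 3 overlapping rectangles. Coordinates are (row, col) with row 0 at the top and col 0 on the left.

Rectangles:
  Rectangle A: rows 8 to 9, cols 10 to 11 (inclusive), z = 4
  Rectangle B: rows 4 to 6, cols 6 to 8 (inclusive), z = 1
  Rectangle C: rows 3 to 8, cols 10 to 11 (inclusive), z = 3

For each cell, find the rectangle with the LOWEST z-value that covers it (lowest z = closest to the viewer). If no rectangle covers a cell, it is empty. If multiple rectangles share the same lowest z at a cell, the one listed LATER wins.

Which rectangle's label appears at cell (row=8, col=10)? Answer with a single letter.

Check cell (8,10):
  A: rows 8-9 cols 10-11 z=4 -> covers; best now A (z=4)
  B: rows 4-6 cols 6-8 -> outside (row miss)
  C: rows 3-8 cols 10-11 z=3 -> covers; best now C (z=3)
Winner: C at z=3

Answer: C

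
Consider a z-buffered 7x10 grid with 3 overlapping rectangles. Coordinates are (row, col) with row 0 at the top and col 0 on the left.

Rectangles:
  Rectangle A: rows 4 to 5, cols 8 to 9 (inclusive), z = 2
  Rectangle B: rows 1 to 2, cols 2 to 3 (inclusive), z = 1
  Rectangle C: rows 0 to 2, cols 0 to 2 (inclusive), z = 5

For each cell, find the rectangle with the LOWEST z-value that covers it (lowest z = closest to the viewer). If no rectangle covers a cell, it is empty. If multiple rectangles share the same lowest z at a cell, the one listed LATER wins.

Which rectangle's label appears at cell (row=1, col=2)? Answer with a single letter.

Answer: B

Derivation:
Check cell (1,2):
  A: rows 4-5 cols 8-9 -> outside (row miss)
  B: rows 1-2 cols 2-3 z=1 -> covers; best now B (z=1)
  C: rows 0-2 cols 0-2 z=5 -> covers; best now B (z=1)
Winner: B at z=1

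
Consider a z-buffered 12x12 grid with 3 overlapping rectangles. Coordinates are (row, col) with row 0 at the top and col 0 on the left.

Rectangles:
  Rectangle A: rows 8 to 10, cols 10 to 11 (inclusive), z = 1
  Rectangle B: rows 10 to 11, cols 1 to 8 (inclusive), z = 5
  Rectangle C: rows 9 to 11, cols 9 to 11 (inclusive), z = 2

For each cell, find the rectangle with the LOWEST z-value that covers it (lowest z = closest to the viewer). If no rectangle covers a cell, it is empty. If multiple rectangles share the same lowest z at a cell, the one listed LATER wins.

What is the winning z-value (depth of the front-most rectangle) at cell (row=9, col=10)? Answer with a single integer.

Answer: 1

Derivation:
Check cell (9,10):
  A: rows 8-10 cols 10-11 z=1 -> covers; best now A (z=1)
  B: rows 10-11 cols 1-8 -> outside (row miss)
  C: rows 9-11 cols 9-11 z=2 -> covers; best now A (z=1)
Winner: A at z=1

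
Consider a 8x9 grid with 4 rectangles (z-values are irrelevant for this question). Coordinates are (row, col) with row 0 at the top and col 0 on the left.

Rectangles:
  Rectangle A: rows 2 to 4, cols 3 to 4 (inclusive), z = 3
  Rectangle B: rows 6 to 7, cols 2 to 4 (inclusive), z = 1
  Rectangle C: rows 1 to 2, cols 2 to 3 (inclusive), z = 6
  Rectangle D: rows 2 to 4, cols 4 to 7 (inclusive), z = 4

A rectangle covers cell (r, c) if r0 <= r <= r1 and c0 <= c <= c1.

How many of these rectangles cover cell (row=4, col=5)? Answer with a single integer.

Answer: 1

Derivation:
Check cell (4,5):
  A: rows 2-4 cols 3-4 -> outside (col miss)
  B: rows 6-7 cols 2-4 -> outside (row miss)
  C: rows 1-2 cols 2-3 -> outside (row miss)
  D: rows 2-4 cols 4-7 -> covers
Count covering = 1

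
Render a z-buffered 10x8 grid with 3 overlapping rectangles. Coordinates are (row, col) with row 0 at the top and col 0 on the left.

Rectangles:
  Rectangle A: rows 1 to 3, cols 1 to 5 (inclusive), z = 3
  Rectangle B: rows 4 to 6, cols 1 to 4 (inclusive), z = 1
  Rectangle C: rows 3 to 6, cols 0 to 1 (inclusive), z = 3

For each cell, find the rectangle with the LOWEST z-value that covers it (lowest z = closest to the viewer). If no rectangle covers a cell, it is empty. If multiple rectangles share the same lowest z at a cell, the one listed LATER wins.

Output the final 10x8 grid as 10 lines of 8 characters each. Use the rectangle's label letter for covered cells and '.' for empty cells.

........
.AAAAA..
.AAAAA..
CCAAAA..
CBBBB...
CBBBB...
CBBBB...
........
........
........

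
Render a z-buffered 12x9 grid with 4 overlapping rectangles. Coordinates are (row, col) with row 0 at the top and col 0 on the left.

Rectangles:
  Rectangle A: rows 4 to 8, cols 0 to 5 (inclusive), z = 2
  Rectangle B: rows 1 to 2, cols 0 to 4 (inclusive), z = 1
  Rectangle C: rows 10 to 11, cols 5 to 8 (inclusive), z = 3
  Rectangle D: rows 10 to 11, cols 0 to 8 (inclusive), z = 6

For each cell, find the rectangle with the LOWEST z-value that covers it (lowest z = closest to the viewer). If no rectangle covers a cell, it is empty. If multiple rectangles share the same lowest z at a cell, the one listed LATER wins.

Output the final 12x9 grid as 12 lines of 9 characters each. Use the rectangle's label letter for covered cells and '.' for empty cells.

.........
BBBBB....
BBBBB....
.........
AAAAAA...
AAAAAA...
AAAAAA...
AAAAAA...
AAAAAA...
.........
DDDDDCCCC
DDDDDCCCC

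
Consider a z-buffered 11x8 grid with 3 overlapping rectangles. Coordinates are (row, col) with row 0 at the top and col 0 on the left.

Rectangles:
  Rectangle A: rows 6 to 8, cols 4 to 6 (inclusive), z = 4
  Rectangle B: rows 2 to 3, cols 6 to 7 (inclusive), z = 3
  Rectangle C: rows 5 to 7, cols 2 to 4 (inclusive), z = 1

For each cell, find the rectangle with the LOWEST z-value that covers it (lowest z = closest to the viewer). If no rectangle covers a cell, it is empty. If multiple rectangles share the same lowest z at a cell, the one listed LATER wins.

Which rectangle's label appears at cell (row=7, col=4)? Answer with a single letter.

Answer: C

Derivation:
Check cell (7,4):
  A: rows 6-8 cols 4-6 z=4 -> covers; best now A (z=4)
  B: rows 2-3 cols 6-7 -> outside (row miss)
  C: rows 5-7 cols 2-4 z=1 -> covers; best now C (z=1)
Winner: C at z=1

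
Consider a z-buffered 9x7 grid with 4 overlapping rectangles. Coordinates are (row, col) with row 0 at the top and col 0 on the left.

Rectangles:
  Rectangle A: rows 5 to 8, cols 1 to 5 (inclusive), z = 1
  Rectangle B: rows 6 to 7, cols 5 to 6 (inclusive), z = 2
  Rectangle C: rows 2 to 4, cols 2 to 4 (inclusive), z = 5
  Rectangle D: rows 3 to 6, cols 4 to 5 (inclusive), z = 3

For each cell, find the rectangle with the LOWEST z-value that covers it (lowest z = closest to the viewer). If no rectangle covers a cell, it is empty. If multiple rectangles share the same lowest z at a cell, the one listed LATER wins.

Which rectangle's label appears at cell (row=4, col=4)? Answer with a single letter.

Check cell (4,4):
  A: rows 5-8 cols 1-5 -> outside (row miss)
  B: rows 6-7 cols 5-6 -> outside (row miss)
  C: rows 2-4 cols 2-4 z=5 -> covers; best now C (z=5)
  D: rows 3-6 cols 4-5 z=3 -> covers; best now D (z=3)
Winner: D at z=3

Answer: D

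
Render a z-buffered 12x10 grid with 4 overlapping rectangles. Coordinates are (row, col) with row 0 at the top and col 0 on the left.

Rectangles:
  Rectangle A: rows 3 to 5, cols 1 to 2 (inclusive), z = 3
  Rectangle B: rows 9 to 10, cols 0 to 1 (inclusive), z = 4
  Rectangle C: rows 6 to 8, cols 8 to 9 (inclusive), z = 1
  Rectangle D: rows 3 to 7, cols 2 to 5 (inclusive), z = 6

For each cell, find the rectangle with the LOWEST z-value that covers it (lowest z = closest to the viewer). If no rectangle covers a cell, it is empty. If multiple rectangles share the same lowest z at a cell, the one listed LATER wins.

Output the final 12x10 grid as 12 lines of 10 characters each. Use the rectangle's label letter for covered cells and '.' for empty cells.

..........
..........
..........
.AADDD....
.AADDD....
.AADDD....
..DDDD..CC
..DDDD..CC
........CC
BB........
BB........
..........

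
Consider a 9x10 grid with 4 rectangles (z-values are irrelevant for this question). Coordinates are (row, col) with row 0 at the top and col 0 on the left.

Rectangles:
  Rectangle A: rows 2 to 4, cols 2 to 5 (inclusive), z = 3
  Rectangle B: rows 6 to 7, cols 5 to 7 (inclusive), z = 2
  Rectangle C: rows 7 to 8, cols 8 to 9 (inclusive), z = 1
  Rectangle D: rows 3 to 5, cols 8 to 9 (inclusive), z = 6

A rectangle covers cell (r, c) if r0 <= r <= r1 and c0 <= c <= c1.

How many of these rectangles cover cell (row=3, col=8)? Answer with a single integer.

Check cell (3,8):
  A: rows 2-4 cols 2-5 -> outside (col miss)
  B: rows 6-7 cols 5-7 -> outside (row miss)
  C: rows 7-8 cols 8-9 -> outside (row miss)
  D: rows 3-5 cols 8-9 -> covers
Count covering = 1

Answer: 1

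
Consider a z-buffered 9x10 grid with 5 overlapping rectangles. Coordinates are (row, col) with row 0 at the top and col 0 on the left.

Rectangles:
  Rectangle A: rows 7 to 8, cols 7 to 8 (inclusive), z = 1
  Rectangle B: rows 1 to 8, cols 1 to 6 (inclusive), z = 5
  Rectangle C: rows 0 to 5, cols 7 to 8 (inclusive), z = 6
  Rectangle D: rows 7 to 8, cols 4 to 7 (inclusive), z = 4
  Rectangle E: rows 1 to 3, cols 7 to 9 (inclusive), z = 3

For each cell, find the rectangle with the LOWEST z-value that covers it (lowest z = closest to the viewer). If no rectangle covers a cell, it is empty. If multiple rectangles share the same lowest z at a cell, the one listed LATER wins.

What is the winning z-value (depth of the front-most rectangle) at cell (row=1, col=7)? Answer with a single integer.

Answer: 3

Derivation:
Check cell (1,7):
  A: rows 7-8 cols 7-8 -> outside (row miss)
  B: rows 1-8 cols 1-6 -> outside (col miss)
  C: rows 0-5 cols 7-8 z=6 -> covers; best now C (z=6)
  D: rows 7-8 cols 4-7 -> outside (row miss)
  E: rows 1-3 cols 7-9 z=3 -> covers; best now E (z=3)
Winner: E at z=3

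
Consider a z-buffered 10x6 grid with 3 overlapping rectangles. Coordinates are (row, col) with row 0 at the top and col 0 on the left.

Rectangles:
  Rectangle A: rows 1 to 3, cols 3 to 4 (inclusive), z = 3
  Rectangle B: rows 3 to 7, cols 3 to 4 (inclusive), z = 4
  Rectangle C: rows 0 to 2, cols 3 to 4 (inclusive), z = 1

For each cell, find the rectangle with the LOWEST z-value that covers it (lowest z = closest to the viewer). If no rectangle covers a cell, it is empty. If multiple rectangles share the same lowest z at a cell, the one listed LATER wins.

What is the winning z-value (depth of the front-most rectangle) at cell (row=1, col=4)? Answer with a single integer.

Check cell (1,4):
  A: rows 1-3 cols 3-4 z=3 -> covers; best now A (z=3)
  B: rows 3-7 cols 3-4 -> outside (row miss)
  C: rows 0-2 cols 3-4 z=1 -> covers; best now C (z=1)
Winner: C at z=1

Answer: 1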